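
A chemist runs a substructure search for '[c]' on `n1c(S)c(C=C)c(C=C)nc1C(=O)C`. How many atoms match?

4

Check the 14 heavy atoms by environment: 2× n (aromatic) → no; 4× c (aromatic) → match; 6× C → no; 1× O → no; 1× S → no.
That gives 4 matching atoms.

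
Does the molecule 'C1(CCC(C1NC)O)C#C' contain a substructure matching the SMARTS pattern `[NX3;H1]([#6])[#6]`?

Yes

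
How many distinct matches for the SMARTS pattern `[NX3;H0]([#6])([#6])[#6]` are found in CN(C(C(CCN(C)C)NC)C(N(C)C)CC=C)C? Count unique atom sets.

3

[NX3;H0]([#6])([#6])[#6] is the SMARTS for a tertiary amine: a trivalent nitrogen with no H, bonded to three carbons.
The molecule carries 3 separate instances of a dimethylamino group (-N(CH3)2) meeting every constraint; each maps to a distinct set of atoms, giving 3 matches.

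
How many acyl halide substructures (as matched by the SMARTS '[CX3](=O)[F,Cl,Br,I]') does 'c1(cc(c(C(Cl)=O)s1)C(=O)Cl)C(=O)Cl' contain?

3

[CX3](=O)[F,Cl,Br,I] is the SMARTS for an acyl halide: a carbonyl carbon bonded to a halogen.
The molecule carries 3 separate instances of an acyl chloride (-C(=O)Cl) meeting every constraint; each maps to a distinct set of atoms, giving 3 matches.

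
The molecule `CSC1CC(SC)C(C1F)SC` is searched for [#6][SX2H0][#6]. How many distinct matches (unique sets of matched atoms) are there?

3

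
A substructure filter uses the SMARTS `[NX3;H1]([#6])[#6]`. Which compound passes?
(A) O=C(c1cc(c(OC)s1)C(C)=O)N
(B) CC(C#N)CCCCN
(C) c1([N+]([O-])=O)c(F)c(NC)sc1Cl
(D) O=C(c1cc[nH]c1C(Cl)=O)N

C

[NX3;H1]([#6])[#6] describes a trivalent nitrogen with one H, bonded to two carbons (a secondary amine).
(A) has a primary amide (-C(=O)NH2) but the -C(=O)NH2 nitrogen has H2, not H1.
(B) has a primary amino group (-NH2) but the nitrogen has H2 and only one carbon neighbour.
(C) contains an N-methylamino group (-NHCH3), which satisfies every atom and bond constraint.
(D) has a primary amide (-C(=O)NH2) but the -C(=O)NH2 nitrogen has H2, not H1.
So the answer is (C).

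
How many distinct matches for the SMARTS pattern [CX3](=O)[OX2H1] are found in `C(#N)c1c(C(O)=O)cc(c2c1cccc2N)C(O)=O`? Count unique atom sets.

2

[CX3](=O)[OX2H1] is the SMARTS for a carboxylic acid: an sp2 carbon double-bonded to O and single-bonded to an -OH oxygen.
The molecule carries 2 separate instances of a carboxylic acid group (-C(=O)OH) meeting every constraint; each maps to a distinct set of atoms, giving 2 matches.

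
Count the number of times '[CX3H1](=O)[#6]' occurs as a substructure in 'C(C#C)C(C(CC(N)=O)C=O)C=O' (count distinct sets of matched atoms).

2

[CX3H1](=O)[#6] is the SMARTS for an aldehyde: an sp2 carbon with one H, double-bonded to O and single-bonded to carbon.
The molecule carries 2 separate instances of an aldehyde (-CHO) meeting every constraint; each maps to a distinct set of atoms, giving 2 matches.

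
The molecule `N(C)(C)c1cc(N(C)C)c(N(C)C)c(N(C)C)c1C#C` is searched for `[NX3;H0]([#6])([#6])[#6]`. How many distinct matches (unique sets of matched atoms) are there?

[NX3;H0]([#6])([#6])[#6] is the SMARTS for a tertiary amine: a trivalent nitrogen with no H, bonded to three carbons.
The molecule carries 4 separate instances of a dimethylamino group (-N(CH3)2) meeting every constraint; each maps to a distinct set of atoms, giving 4 matches.

4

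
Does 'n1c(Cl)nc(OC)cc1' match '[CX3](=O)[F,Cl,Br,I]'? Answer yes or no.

No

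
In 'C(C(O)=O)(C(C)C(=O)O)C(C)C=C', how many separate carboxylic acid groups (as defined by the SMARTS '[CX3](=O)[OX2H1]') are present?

2

[CX3](=O)[OX2H1] is the SMARTS for a carboxylic acid: an sp2 carbon double-bonded to O and single-bonded to an -OH oxygen.
The molecule carries 2 separate instances of a carboxylic acid group (-C(=O)OH) meeting every constraint; each maps to a distinct set of atoms, giving 2 matches.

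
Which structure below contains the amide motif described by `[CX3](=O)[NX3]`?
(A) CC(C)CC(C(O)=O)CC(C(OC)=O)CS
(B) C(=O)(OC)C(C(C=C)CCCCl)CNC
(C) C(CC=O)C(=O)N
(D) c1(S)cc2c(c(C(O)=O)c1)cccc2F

C

[CX3](=O)[NX3] describes a carbonyl carbon bonded to a trivalent nitrogen (an amide).
(A) has a methyl-ester group (-C(=O)OCH3) but the carbonyl is bonded to O, not to an NX3 nitrogen.
(B) has a methyl-ester group (-C(=O)OCH3) but the carbonyl is bonded to O, not to an NX3 nitrogen.
(C) contains a primary amide (-C(=O)NH2), which satisfies every atom and bond constraint.
(D) has a carboxylic acid group (-C(=O)OH) but the carbonyl is bonded to O, not to an NX3 nitrogen.
So the answer is (C).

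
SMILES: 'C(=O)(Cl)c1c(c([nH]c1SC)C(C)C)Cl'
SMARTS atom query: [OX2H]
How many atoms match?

0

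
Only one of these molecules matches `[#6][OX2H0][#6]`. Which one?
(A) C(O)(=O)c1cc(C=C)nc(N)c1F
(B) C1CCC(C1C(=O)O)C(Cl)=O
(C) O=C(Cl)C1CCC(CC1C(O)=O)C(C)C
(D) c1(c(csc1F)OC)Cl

[#6][OX2H0][#6] describes an aliphatic oxygen bridging two carbons with no H on the oxygen (an ether).
(A) has a carboxylic acid group (-C(=O)OH) but the -OH oxygen has H1; the =O is OX1, not OX2.
(B) has a carboxylic acid group (-C(=O)OH) but the -OH oxygen has H1; the =O is OX1, not OX2.
(C) has a carboxylic acid group (-C(=O)OH) but the -OH oxygen has H1; the =O is OX1, not OX2.
(D) contains a methoxy ether (-OCH3), which satisfies every atom and bond constraint.
So the answer is (D).

D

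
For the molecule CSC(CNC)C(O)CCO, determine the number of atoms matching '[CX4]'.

7

The query [CX4] means: C with X4: aliphatic carbon with exactly 4 total connections (bonds + H).
Check the 11 heavy atoms by environment: 7× C (X4) → match; 2× O (X2) → no; 1× S (X2) → no; 1× N (X3) → no.
That gives 7 matching atoms.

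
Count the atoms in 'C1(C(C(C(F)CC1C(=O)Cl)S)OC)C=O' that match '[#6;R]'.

6

Check the 15 heavy atoms by environment: 6× C (in 6-ring) → match; 3× O (acyclic) → no; 3× C (acyclic) → no; 1× S (acyclic) → no; 1× Cl (acyclic) → no; 1× F (acyclic) → no.
That gives 6 matching atoms.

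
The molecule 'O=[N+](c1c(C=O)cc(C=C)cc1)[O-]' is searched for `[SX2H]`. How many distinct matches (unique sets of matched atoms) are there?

[SX2H] is the SMARTS for a thiol: an aliphatic sulfur with two connections, one being H.
No fragment in the molecule satisfies every constraint, giving 0 matches.

0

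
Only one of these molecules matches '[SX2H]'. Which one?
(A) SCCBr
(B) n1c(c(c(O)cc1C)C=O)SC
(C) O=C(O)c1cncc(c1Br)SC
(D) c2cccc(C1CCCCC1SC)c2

A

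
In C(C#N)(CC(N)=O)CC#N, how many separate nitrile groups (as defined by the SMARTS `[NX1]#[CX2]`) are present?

[NX1]#[CX2] is the SMARTS for a nitrile: a nitrogen triple-bonded to a two-connected carbon.
The molecule carries 2 separate instances of a nitrile (-C#N) meeting every constraint; each maps to a distinct set of atoms, giving 2 matches.

2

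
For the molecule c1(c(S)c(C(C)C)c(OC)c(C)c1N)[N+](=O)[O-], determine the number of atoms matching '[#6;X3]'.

6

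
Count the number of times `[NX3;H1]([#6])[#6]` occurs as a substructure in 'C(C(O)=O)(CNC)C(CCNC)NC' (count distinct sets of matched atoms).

[NX3;H1]([#6])[#6] is the SMARTS for a secondary amine: a trivalent nitrogen with one H, bonded to two carbons.
The molecule carries 3 separate instances of an N-methylamino group (-NHCH3) meeting every constraint; each maps to a distinct set of atoms, giving 3 matches.

3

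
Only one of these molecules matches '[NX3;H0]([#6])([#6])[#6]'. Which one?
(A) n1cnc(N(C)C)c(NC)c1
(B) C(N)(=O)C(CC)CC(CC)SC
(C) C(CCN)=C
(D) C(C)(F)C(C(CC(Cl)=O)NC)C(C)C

A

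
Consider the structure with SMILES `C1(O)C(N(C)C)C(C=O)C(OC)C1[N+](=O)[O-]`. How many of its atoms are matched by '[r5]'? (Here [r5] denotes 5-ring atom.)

5

The query [r5] means: r5 matches atoms in a five-membered ring.
Check the 16 heavy atoms by environment: 5× C (in 5-ring) → match; 4× O (acyclic) → no; 1× N (acyclic) → no; 4× C (acyclic) → no; 1× N (charge +1, acyclic) → no; 1× O (charge -1, acyclic) → no.
That gives 5 matching atoms.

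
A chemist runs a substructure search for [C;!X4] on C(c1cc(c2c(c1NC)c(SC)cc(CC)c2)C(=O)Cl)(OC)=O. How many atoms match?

2

The query [C;!X4] means: aliphatic carbon that does not have four total connections.
Check the 23 heavy atoms by environment: 10× c (aromatic, X3) → no; 5× C (X4) → no; 1× S (X2) → no; 1× N (X3) → no; 2× C (X3) → match; 2× O (X1) → no; 1× Cl (X1) → no; 1× O (X2) → no.
That gives 2 matching atoms.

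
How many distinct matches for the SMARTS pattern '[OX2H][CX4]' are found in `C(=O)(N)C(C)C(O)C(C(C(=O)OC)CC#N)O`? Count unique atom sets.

2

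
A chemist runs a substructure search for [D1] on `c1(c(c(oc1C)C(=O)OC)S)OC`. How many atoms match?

5

The query [D1] means: atom with exactly one heavy-atom neighbour (degree 1).
Check the 13 heavy atoms by environment: 1× o (aromatic, D2) → no; 4× c (aromatic, D3) → no; 1× S (D1) → match; 1× C (D3) → no; 1× O (D1) → match; 2× O (D2) → no; 3× C (D1) → match.
Summing the matching environments: 1 + 1 + 3 = 5 matching atoms.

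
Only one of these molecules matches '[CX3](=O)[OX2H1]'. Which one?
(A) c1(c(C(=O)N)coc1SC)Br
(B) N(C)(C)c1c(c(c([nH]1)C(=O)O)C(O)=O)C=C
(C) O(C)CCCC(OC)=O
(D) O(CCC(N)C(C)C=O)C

[CX3](=O)[OX2H1] describes an sp2 carbon double-bonded to O and single-bonded to an -OH oxygen (a carboxylic acid).
(A) has a primary amide (-C(=O)NH2) but the carbonyl is bonded to N, not to an -OH oxygen.
(B) contains a carboxylic acid group (-C(=O)OH), which satisfies every atom and bond constraint.
(C) has a methyl-ester group (-C(=O)OCH3) but the singly-bonded O has no H (OX2H0, not OX2H1).
(D) has an aldehyde (-CHO) but there is no singly-bonded oxygen on the carbonyl carbon.
So the answer is (B).

B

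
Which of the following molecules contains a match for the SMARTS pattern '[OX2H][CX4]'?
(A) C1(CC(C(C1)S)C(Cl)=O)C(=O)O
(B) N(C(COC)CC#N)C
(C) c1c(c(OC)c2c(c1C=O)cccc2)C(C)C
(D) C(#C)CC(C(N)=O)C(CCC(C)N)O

D

[OX2H][CX4] describes a hydroxyl oxygen bound to an sp3 (X4) carbon (an aliphatic alcohol).
(A) has a carboxylic acid group (-C(=O)OH) but the -OH is on a CX3 carbonyl carbon, not a CX4 carbon.
(B) has a methoxy ether (-OCH3) but the oxygen has H0 (ether), not H1.
(C) has a methoxy ether (-OCH3) but the oxygen has H0 (ether), not H1.
(D) contains a hydroxyl group (-OH), which satisfies every atom and bond constraint.
So the answer is (D).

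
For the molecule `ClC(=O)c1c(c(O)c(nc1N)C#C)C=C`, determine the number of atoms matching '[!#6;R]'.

1

The query [!#6;R] means: non-carbon atom that is part of a ring.
Check the 15 heavy atoms by environment: 1× n (aromatic, in 6-ring) → match; 5× c (aromatic, in 6-ring) → no; 5× C (acyclic) → no; 2× O (acyclic) → no; 1× Cl (acyclic) → no; 1× N (acyclic) → no.
That gives 1 matching atom.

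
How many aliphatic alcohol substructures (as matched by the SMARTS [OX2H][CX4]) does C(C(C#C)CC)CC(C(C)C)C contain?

0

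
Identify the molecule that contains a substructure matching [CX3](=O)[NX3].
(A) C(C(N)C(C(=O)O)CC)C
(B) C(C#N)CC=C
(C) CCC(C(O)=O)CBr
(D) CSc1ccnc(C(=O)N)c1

[CX3](=O)[NX3] describes a carbonyl carbon bonded to a trivalent nitrogen (an amide).
(A) has a primary amino group (-NH2) but the -NH2 is not attached to a carbonyl carbon.
(B) has a nitrile (-C#N) but the nitrile N is NX1 (triple-bonded), not NX3.
(C) has a carboxylic acid group (-C(=O)OH) but the carbonyl is bonded to O, not to an NX3 nitrogen.
(D) contains a primary amide (-C(=O)NH2), which satisfies every atom and bond constraint.
So the answer is (D).

D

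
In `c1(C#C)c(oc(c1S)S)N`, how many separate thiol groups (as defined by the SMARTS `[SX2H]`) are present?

[SX2H] is the SMARTS for a thiol: an aliphatic sulfur with two connections, one being H.
The molecule carries 2 separate instances of a thiol (-SH) meeting every constraint; each maps to a distinct set of atoms, giving 2 matches.

2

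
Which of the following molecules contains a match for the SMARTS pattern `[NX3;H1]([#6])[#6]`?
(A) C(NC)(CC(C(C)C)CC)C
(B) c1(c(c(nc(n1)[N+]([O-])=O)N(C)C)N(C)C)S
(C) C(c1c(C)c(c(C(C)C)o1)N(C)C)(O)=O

A

[NX3;H1]([#6])[#6] describes a trivalent nitrogen with one H, bonded to two carbons (a secondary amine).
(A) contains an N-methylamino group (-NHCH3), which satisfies every atom and bond constraint.
(B) has a dimethylamino group (-N(CH3)2) but the nitrogen has H0, not H1.
(C) has a dimethylamino group (-N(CH3)2) but the nitrogen has H0, not H1.
So the answer is (A).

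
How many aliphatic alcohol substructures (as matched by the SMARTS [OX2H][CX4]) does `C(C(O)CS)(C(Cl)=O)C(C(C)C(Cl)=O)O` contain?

2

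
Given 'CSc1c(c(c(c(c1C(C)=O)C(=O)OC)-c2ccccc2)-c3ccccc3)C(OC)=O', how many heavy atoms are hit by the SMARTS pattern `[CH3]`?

The query [CH3] means: aliphatic carbon with exactly three hydrogens.
Check the 31 heavy atoms by environment: 8× c (aromatic, H0) → no; 10× c (aromatic, H1) → no; 1× S (H0) → no; 4× C (H3) → match; 3× C (H0) → no; 5× O (H0) → no.
That gives 4 matching atoms.

4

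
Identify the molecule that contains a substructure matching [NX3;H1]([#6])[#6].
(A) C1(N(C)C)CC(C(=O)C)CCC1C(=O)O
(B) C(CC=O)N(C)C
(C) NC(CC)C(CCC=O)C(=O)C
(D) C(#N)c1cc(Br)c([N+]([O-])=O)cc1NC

D

[NX3;H1]([#6])[#6] describes a trivalent nitrogen with one H, bonded to two carbons (a secondary amine).
(A) has a dimethylamino group (-N(CH3)2) but the nitrogen has H0, not H1.
(B) has a dimethylamino group (-N(CH3)2) but the nitrogen has H0, not H1.
(C) has a primary amino group (-NH2) but the nitrogen has H2 and only one carbon neighbour.
(D) contains an N-methylamino group (-NHCH3), which satisfies every atom and bond constraint.
So the answer is (D).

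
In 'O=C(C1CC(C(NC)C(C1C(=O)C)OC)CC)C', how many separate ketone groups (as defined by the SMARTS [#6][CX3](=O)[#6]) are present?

2

[#6][CX3](=O)[#6] is the SMARTS for a ketone: a carbonyl carbon (no H) flanked by two carbons.
The molecule carries 2 separate instances of an acetyl/ketone group (-C(=O)CH3) meeting every constraint; each maps to a distinct set of atoms, giving 2 matches.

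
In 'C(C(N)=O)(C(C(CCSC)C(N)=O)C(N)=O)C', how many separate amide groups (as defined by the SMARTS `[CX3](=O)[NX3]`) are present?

3

[CX3](=O)[NX3] is the SMARTS for an amide: a carbonyl carbon bonded to a trivalent nitrogen.
The molecule carries 3 separate instances of a primary amide (-C(=O)NH2) meeting every constraint; each maps to a distinct set of atoms, giving 3 matches.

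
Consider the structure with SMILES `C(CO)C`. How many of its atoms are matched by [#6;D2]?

2

The query [#6;D2] means: any carbon bonded to exactly two heavy atoms.
Check the 4 heavy atoms by environment: 2× C (D2) → match; 1× O (D1) → no; 1× C (D1) → no.
That gives 2 matching atoms.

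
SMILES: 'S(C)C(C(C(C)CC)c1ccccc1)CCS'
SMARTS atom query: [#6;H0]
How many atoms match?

1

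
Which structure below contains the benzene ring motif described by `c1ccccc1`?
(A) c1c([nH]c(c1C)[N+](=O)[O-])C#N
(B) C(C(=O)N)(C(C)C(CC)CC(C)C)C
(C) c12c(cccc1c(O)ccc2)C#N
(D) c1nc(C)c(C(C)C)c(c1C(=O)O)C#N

C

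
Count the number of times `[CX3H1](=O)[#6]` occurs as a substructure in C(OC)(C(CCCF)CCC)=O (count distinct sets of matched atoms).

0

[CX3H1](=O)[#6] is the SMARTS for an aldehyde: an sp2 carbon with one H, double-bonded to O and single-bonded to carbon.
The molecule has a methyl-ester group (-C(=O)OCH3), but the carbonyl carbon has H0, not H1; nothing else fits, so there are 0 matches.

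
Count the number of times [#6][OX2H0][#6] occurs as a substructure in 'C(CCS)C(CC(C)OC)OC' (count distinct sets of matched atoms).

2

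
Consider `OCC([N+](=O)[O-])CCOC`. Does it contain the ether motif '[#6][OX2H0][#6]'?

Yes

The pattern [#6][OX2H0][#6] describes an aliphatic oxygen bridging two carbons with no H on the oxygen — an ether.
The molecule carries a methoxy ether (-OCH3), whose atoms satisfy every constraint of the query, so the pattern matches.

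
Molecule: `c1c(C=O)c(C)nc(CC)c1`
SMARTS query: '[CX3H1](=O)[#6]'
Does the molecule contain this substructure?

Yes

The pattern [CX3H1](=O)[#6] describes an sp2 carbon with one H, double-bonded to O and single-bonded to carbon — an aldehyde.
The molecule carries an aldehyde (-CHO), whose atoms satisfy every constraint of the query, so the pattern matches.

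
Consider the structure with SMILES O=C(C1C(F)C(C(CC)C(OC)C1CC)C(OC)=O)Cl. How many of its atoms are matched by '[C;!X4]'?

The query [C;!X4] means: aliphatic carbon that does not have four total connections.
Check the 20 heavy atoms by environment: 12× C (X4) → no; 1× F (X1) → no; 2× C (X3) → match; 2× O (X1) → no; 1× Cl (X1) → no; 2× O (X2) → no.
That gives 2 matching atoms.

2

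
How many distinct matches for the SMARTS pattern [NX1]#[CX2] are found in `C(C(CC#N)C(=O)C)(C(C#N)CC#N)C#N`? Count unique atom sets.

4

[NX1]#[CX2] is the SMARTS for a nitrile: a nitrogen triple-bonded to a two-connected carbon.
The molecule carries 4 separate instances of a nitrile (-C#N) meeting every constraint; each maps to a distinct set of atoms, giving 4 matches.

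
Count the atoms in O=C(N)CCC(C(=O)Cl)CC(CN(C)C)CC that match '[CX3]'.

2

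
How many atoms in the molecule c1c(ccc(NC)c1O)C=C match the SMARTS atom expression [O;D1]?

The query [O;D1] means: aliphatic oxygen bonded to exactly one heavy atom.
Check the 11 heavy atoms by environment: 3× c (aromatic, D2) → no; 3× c (aromatic, D3) → no; 1× O (D1) → match; 1× C (D2) → no; 2× C (D1) → no; 1× N (D2) → no.
That gives 1 matching atom.

1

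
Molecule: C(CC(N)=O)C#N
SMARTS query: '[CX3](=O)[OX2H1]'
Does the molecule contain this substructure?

The pattern [CX3](=O)[OX2H1] describes an sp2 carbon double-bonded to O and single-bonded to an -OH oxygen — a carboxylic acid.
The closest candidate here is a primary amide (-C(=O)NH2), but the carbonyl is bonded to N, not to an -OH oxygen. No other fragment satisfies the full query, so there is no match.

No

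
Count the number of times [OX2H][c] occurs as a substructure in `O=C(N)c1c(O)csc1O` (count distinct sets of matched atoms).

2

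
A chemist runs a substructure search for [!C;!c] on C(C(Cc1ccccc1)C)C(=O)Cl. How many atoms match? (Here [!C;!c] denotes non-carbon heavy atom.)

2

Check the 13 heavy atoms by environment: 5× C → no; 1× O → match; 1× Cl → match; 6× c (aromatic) → no.
Summing the matching environments: 1 + 1 = 2 matching atoms.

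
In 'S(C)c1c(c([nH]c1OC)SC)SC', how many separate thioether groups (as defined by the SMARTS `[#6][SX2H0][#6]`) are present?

[#6][SX2H0][#6] is the SMARTS for a thioether: an aliphatic sulfur bridging two carbons with no H on the sulfur.
The molecule carries 3 separate instances of a methylthio ether (-SCH3) meeting every constraint; each maps to a distinct set of atoms, giving 3 matches.

3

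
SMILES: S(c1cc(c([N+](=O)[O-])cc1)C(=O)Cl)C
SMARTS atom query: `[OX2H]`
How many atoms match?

The query [OX2H] means: aliphatic oxygen with two connections, one of which is H — an -OH oxygen.
Check the 14 heavy atoms by environment: 3× c (aromatic, H0, X3) → no; 3× c (aromatic, H1, X3) → no; 1× S (H0, X2) → no; 1× C (H3, X4) → no; 1× C (H0, X3) → no; 2× O (H0, X1) → no; 1× Cl (H0, X1) → no; 1× N (charge +1, H0, X3) → no; 1× O (charge -1, H0, X1) → no.
No environment satisfies the query, so 0 matching atoms.

0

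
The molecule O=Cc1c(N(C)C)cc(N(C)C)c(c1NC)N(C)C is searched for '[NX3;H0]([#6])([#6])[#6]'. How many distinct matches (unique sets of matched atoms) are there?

3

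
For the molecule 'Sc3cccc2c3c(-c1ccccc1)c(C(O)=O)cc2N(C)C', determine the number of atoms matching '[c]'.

16

The query [c] means: lowercase c matches aromatic carbon only.
Check the 23 heavy atoms by environment: 16× c (aromatic) → match; 1× N → no; 3× C → no; 1× S → no; 2× O → no.
That gives 16 matching atoms.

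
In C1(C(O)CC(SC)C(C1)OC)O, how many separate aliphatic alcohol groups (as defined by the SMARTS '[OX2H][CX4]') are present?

[OX2H][CX4] is the SMARTS for an aliphatic alcohol: a hydroxyl oxygen bound to an sp3 (X4) carbon.
The molecule carries 2 separate instances of a hydroxyl group (-OH) meeting every constraint; each maps to a distinct set of atoms, giving 2 matches.

2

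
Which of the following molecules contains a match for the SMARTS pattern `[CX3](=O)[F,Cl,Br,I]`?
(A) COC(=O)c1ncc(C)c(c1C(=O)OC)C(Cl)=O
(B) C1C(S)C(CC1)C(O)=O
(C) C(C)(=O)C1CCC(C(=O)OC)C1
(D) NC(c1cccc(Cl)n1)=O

[CX3](=O)[F,Cl,Br,I] describes a carbonyl carbon bonded to a halogen (an acyl halide).
(A) contains an acyl chloride (-C(=O)Cl), which satisfies every atom and bond constraint.
(B) has a carboxylic acid group (-C(=O)OH) but the carbonyl is bonded to -OH, not to a halogen.
(C) has a methyl-ester group (-C(=O)OCH3) but the carbonyl is bonded to -O-C, not to a halogen.
(D) has a chloro substituent but the Cl is not on a carbonyl carbon.
So the answer is (A).

A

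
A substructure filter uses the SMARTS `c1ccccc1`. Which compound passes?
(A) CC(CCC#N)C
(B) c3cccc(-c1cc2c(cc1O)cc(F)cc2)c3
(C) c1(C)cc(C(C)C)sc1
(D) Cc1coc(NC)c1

B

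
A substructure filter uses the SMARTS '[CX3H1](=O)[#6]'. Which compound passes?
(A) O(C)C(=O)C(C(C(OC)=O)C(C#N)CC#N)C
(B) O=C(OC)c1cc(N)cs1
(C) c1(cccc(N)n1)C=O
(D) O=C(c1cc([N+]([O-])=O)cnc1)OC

C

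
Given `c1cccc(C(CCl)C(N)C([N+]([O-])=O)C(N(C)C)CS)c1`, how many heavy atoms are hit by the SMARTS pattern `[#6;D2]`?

Check the 21 heavy atoms by environment: 2× C (D2) → match; 4× C (D3) → no; 1× c (aromatic, D3) → no; 5× c (aromatic, D2) → match; 1× Cl (D1) → no; 1× N (charge +1, D3) → no; 1× O (charge -1, D1) → no; 1× O (D1) → no; 1× S (D1) → no; 1× N (D3) → no; 2× C (D1) → no; 1× N (D1) → no.
Summing the matching environments: 2 + 5 = 7 matching atoms.

7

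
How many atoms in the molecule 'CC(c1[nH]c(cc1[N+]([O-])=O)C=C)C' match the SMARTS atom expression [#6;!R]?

5

The query [#6;!R] means: carbon not in any ring.
Check the 13 heavy atoms by environment: 1× n (aromatic, in 5-ring) → no; 4× c (aromatic, in 5-ring) → no; 1× N (charge +1, acyclic) → no; 1× O (charge -1, acyclic) → no; 1× O (acyclic) → no; 5× C (acyclic) → match.
That gives 5 matching atoms.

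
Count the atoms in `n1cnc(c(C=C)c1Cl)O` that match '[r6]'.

Check the 10 heavy atoms by environment: 2× n (aromatic, in 6-ring) → match; 4× c (aromatic, in 6-ring) → match; 2× C (acyclic) → no; 1× O (acyclic) → no; 1× Cl (acyclic) → no.
Summing the matching environments: 2 + 4 = 6 matching atoms.

6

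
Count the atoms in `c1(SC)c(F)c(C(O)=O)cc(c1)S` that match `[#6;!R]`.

2

Check the 13 heavy atoms by environment: 6× c (aromatic, in 6-ring) → no; 2× S (acyclic) → no; 2× C (acyclic) → match; 2× O (acyclic) → no; 1× F (acyclic) → no.
That gives 2 matching atoms.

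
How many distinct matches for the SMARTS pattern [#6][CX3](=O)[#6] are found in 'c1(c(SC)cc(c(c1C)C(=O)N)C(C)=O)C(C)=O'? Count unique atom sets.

[#6][CX3](=O)[#6] is the SMARTS for a ketone: a carbonyl carbon (no H) flanked by two carbons.
The molecule carries 2 separate instances of an acetyl/ketone group (-C(=O)CH3) meeting every constraint; each maps to a distinct set of atoms, giving 2 matches.

2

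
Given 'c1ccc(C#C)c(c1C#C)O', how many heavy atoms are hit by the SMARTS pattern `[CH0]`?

The query [CH0] means: aliphatic carbon with no attached hydrogen.
Check the 11 heavy atoms by environment: 3× c (aromatic, H1) → no; 3× c (aromatic, H0) → no; 1× O (H1) → no; 2× C (H0) → match; 2× C (H1) → no.
That gives 2 matching atoms.

2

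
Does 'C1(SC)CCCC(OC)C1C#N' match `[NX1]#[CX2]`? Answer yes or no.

Yes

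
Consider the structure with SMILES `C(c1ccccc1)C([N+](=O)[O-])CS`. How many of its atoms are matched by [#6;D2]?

7

The query [#6;D2] means: any carbon bonded to exactly two heavy atoms.
Check the 13 heavy atoms by environment: 2× C (D2) → match; 1× C (D3) → no; 1× S (D1) → no; 1× N (charge +1, D3) → no; 1× O (charge -1, D1) → no; 1× O (D1) → no; 1× c (aromatic, D3) → no; 5× c (aromatic, D2) → match.
Summing the matching environments: 2 + 5 = 7 matching atoms.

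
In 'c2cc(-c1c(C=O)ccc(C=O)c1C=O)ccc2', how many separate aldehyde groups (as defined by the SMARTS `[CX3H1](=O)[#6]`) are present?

3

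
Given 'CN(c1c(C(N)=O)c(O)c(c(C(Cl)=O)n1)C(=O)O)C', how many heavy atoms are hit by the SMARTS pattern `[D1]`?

9

The query [D1] means: atom with exactly one heavy-atom neighbour (degree 1).
Check the 19 heavy atoms by environment: 1× n (aromatic, D2) → no; 5× c (aromatic, D3) → no; 3× C (D3) → no; 5× O (D1) → match; 1× N (D3) → no; 2× C (D1) → match; 1× Cl (D1) → match; 1× N (D1) → match.
Summing the matching environments: 5 + 2 + 1 + 1 = 9 matching atoms.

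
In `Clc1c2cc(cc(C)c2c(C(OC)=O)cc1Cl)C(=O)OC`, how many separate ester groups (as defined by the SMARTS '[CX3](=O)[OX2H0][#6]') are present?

2

[CX3](=O)[OX2H0][#6] is the SMARTS for an ester: a carbonyl carbon bonded to an oxygen that is itself bonded to carbon (no H on that O).
The molecule carries 2 separate instances of a methyl-ester group (-C(=O)OCH3) meeting every constraint; each maps to a distinct set of atoms, giving 2 matches.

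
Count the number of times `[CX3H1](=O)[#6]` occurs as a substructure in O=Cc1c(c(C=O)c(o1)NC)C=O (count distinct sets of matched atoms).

[CX3H1](=O)[#6] is the SMARTS for an aldehyde: an sp2 carbon with one H, double-bonded to O and single-bonded to carbon.
The molecule carries 3 separate instances of an aldehyde (-CHO) meeting every constraint; each maps to a distinct set of atoms, giving 3 matches.

3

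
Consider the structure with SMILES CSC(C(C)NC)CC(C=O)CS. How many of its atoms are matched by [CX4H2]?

2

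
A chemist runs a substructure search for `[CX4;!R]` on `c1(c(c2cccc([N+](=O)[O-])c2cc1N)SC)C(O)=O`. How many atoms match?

The query [CX4;!R] means: aliphatic carbon with four total connections, not in a ring.
Check the 19 heavy atoms by environment: 10× c (aromatic, X3, in 6-ring) → no; 1× S (X2, acyclic) → no; 1× C (X4, acyclic) → match; 1× C (X3, acyclic) → no; 2× O (X1, acyclic) → no; 1× O (X2, acyclic) → no; 1× N (charge +1, X3, acyclic) → no; 1× O (charge -1, X1, acyclic) → no; 1× N (X3, acyclic) → no.
That gives 1 matching atom.

1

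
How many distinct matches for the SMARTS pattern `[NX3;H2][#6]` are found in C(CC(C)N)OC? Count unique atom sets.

1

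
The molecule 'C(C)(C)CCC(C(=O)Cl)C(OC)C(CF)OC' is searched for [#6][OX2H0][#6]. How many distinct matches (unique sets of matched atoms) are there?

2

[#6][OX2H0][#6] is the SMARTS for an ether: an aliphatic oxygen bridging two carbons with no H on the oxygen.
The molecule carries 2 separate instances of a methoxy ether (-OCH3) meeting every constraint; each maps to a distinct set of atoms, giving 2 matches.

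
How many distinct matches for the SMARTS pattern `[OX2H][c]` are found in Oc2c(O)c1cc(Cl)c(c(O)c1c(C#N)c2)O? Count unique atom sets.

4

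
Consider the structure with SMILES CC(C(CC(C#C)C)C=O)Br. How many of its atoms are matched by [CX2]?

Check the 11 heavy atoms by environment: 6× C (X4) → no; 1× Br (X1) → no; 1× C (X3) → no; 1× O (X1) → no; 2× C (X2) → match.
That gives 2 matching atoms.

2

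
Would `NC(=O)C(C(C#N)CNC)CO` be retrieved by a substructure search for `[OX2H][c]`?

The pattern [OX2H][c] describes a hydroxyl oxygen attached to an aromatic carbon — a phenol.
The closest candidate here is a hydroxyl group (-OH), but the -OH is on an aliphatic carbon, not an aromatic c. No other fragment satisfies the full query, so there is no match.

No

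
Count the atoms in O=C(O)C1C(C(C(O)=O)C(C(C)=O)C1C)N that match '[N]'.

1

Check the 16 heavy atoms by environment: 10× C → no; 5× O → no; 1× N → match.
That gives 1 matching atom.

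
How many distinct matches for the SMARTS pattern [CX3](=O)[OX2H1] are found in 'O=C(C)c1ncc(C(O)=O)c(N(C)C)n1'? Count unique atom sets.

1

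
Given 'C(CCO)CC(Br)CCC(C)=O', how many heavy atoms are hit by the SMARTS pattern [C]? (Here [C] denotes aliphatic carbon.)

Check the 12 heavy atoms by environment: 9× C → match; 2× O → no; 1× Br → no.
That gives 9 matching atoms.

9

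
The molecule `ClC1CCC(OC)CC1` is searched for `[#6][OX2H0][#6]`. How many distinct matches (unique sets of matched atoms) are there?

[#6][OX2H0][#6] is the SMARTS for an ether: an aliphatic oxygen bridging two carbons with no H on the oxygen.
Exactly one fragment in the molecule meets all constraints, giving 1 match.

1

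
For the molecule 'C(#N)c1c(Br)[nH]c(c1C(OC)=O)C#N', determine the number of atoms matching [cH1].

0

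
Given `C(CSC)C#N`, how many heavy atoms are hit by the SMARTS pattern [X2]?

The query [X2] means: any atom with exactly two total connections (bonds + H).
Check the 6 heavy atoms by environment: 3× C (X4) → no; 1× C (X2) → match; 1× N (X1) → no; 1× S (X2) → match.
Summing the matching environments: 1 + 1 = 2 matching atoms.

2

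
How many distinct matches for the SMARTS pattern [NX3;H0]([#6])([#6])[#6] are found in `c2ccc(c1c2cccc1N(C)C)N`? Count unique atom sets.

[NX3;H0]([#6])([#6])[#6] is the SMARTS for a tertiary amine: a trivalent nitrogen with no H, bonded to three carbons.
Exactly one fragment in the molecule meets all constraints, giving 1 match.

1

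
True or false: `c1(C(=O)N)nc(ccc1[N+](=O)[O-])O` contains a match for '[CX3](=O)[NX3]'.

True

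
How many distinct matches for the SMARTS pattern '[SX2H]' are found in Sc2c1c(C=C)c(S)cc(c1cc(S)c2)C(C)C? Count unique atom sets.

[SX2H] is the SMARTS for a thiol: an aliphatic sulfur with two connections, one being H.
The molecule carries 3 separate instances of a thiol (-SH) meeting every constraint; each maps to a distinct set of atoms, giving 3 matches.

3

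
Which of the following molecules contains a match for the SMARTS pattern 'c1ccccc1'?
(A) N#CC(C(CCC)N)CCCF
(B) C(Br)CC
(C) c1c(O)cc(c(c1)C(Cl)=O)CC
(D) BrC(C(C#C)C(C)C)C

C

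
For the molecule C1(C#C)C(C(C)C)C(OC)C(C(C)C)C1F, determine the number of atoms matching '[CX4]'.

12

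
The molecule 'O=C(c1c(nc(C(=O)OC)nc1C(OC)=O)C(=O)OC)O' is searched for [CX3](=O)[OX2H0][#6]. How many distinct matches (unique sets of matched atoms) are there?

[CX3](=O)[OX2H0][#6] is the SMARTS for an ester: a carbonyl carbon bonded to an oxygen that is itself bonded to carbon (no H on that O).
The molecule carries 3 separate instances of a methyl-ester group (-C(=O)OCH3) meeting every constraint; each maps to a distinct set of atoms, giving 3 matches.

3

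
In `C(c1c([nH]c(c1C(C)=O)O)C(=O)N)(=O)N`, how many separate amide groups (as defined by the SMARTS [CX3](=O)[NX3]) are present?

[CX3](=O)[NX3] is the SMARTS for an amide: a carbonyl carbon bonded to a trivalent nitrogen.
The molecule carries 2 separate instances of a primary amide (-C(=O)NH2) meeting every constraint; each maps to a distinct set of atoms, giving 2 matches.

2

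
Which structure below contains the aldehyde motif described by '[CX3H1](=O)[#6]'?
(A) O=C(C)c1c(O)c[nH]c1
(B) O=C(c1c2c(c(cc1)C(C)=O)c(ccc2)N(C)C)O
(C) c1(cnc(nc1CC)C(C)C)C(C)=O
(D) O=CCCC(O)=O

D

[CX3H1](=O)[#6] describes an sp2 carbon with one H, double-bonded to O and single-bonded to carbon (an aldehyde).
(A) has an acetyl/ketone group (-C(=O)CH3) but the carbonyl carbon has H0 (two carbon neighbours), not H1.
(B) has an acetyl/ketone group (-C(=O)CH3) but the carbonyl carbon has H0 (two carbon neighbours), not H1.
(C) has an acetyl/ketone group (-C(=O)CH3) but the carbonyl carbon has H0 (two carbon neighbours), not H1.
(D) contains an aldehyde (-CHO), which satisfies every atom and bond constraint.
So the answer is (D).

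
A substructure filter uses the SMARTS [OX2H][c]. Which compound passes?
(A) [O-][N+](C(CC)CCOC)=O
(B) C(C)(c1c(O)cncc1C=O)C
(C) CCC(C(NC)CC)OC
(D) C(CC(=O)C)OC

B

[OX2H][c] describes a hydroxyl oxygen attached to an aromatic carbon (a phenol).
(A) has a methoxy ether (-OCH3) but the oxygen has H0, not H1.
(B) contains a hydroxyl group (-OH), which satisfies every atom and bond constraint.
(C) has a methoxy ether (-OCH3) but the oxygen has H0, not H1.
(D) has a methoxy ether (-OCH3) but the oxygen has H0, not H1.
So the answer is (B).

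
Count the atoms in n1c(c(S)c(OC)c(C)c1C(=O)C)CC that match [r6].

6

The query [r6] means: r6 matches atoms in a six-membered ring.
Check the 15 heavy atoms by environment: 1× n (aromatic, in 6-ring) → match; 5× c (aromatic, in 6-ring) → match; 2× O (acyclic) → no; 6× C (acyclic) → no; 1× S (acyclic) → no.
Summing the matching environments: 1 + 5 = 6 matching atoms.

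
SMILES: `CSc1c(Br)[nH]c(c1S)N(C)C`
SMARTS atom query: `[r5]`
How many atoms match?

The query [r5] means: r5 matches atoms in a five-membered ring.
Check the 12 heavy atoms by environment: 1× n (aromatic, in 5-ring) → match; 4× c (aromatic, in 5-ring) → match; 1× N (acyclic) → no; 3× C (acyclic) → no; 1× Br (acyclic) → no; 2× S (acyclic) → no.
Summing the matching environments: 1 + 4 = 5 matching atoms.

5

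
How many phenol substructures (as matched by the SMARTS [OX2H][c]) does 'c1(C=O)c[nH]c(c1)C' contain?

[OX2H][c] is the SMARTS for a phenol: a hydroxyl oxygen attached to an aromatic carbon.
No fragment in the molecule satisfies every constraint, giving 0 matches.

0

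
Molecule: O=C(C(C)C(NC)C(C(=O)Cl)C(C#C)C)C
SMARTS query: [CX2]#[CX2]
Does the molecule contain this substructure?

Yes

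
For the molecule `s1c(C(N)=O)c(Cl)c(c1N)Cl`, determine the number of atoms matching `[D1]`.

5

The query [D1] means: atom with exactly one heavy-atom neighbour (degree 1).
Check the 11 heavy atoms by environment: 1× s (aromatic, D2) → no; 4× c (aromatic, D3) → no; 2× Cl (D1) → match; 2× N (D1) → match; 1× C (D3) → no; 1× O (D1) → match.
Summing the matching environments: 2 + 2 + 1 = 5 matching atoms.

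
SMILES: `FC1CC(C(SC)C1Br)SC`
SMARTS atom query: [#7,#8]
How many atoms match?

0

The query [#7,#8] means: nitrogen or oxygen (comma = OR).
Check the 11 heavy atoms by environment: 7× C → no; 2× S → no; 1× F → no; 1× Br → no.
No environment satisfies the query, so 0 matching atoms.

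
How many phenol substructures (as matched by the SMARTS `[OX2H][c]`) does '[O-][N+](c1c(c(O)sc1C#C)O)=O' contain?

[OX2H][c] is the SMARTS for a phenol: a hydroxyl oxygen attached to an aromatic carbon.
The molecule carries 2 separate instances of a hydroxyl group (-OH) meeting every constraint; each maps to a distinct set of atoms, giving 2 matches.

2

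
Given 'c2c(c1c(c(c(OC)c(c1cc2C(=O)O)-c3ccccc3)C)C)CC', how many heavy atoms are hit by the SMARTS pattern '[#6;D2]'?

8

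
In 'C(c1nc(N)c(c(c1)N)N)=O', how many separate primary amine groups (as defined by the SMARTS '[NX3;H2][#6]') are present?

[NX3;H2][#6] is the SMARTS for a primary amine: a trivalent nitrogen with two H attached to carbon.
The molecule carries 3 separate instances of a primary amino group (-NH2) meeting every constraint; each maps to a distinct set of atoms, giving 3 matches.

3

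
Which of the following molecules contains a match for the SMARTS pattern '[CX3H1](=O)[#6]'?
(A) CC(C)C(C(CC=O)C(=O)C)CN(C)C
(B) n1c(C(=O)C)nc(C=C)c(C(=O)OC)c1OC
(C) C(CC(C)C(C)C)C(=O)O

A

[CX3H1](=O)[#6] describes an sp2 carbon with one H, double-bonded to O and single-bonded to carbon (an aldehyde).
(A) contains an aldehyde (-CHO), which satisfies every atom and bond constraint.
(B) has an acetyl/ketone group (-C(=O)CH3) but the carbonyl carbon has H0 (two carbon neighbours), not H1.
(C) has a carboxylic acid group (-C(=O)OH) but the carbonyl carbon has H0 and is bonded to O, not H1.
So the answer is (A).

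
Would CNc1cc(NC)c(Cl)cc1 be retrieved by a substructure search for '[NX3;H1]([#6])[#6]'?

Yes

The pattern [NX3;H1]([#6])[#6] describes a trivalent nitrogen with one H, bonded to two carbons — a secondary amine.
The molecule carries an N-methylamino group (-NHCH3), whose atoms satisfy every constraint of the query, so the pattern matches.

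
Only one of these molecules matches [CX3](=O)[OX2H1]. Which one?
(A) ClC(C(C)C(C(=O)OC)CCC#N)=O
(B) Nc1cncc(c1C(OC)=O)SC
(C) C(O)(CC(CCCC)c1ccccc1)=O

C

[CX3](=O)[OX2H1] describes an sp2 carbon double-bonded to O and single-bonded to an -OH oxygen (a carboxylic acid).
(A) has a methyl-ester group (-C(=O)OCH3) but the singly-bonded O has no H (OX2H0, not OX2H1).
(B) has a methyl-ester group (-C(=O)OCH3) but the singly-bonded O has no H (OX2H0, not OX2H1).
(C) contains a carboxylic acid group (-C(=O)OH), which satisfies every atom and bond constraint.
So the answer is (C).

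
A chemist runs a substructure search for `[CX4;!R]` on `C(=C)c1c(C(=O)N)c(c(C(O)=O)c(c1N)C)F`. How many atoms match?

The query [CX4;!R] means: aliphatic carbon with four total connections, not in a ring.
Check the 17 heavy atoms by environment: 6× c (aromatic, X3, in 6-ring) → no; 4× C (X3, acyclic) → no; 2× O (X1, acyclic) → no; 2× N (X3, acyclic) → no; 1× C (X4, acyclic) → match; 1× O (X2, acyclic) → no; 1× F (X1, acyclic) → no.
That gives 1 matching atom.

1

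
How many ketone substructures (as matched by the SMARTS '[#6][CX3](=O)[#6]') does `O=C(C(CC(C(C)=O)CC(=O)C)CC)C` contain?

3

[#6][CX3](=O)[#6] is the SMARTS for a ketone: a carbonyl carbon (no H) flanked by two carbons.
The molecule carries 3 separate instances of an acetyl/ketone group (-C(=O)CH3) meeting every constraint; each maps to a distinct set of atoms, giving 3 matches.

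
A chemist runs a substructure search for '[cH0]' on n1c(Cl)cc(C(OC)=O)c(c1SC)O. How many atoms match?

4

The query [cH0] means: aromatic carbon with no attached hydrogen (substituted or ring-fusion).
Check the 14 heavy atoms by environment: 1× n (aromatic, H0) → no; 4× c (aromatic, H0) → match; 1× c (aromatic, H1) → no; 1× S (H0) → no; 2× C (H3) → no; 1× C (H0) → no; 2× O (H0) → no; 1× O (H1) → no; 1× Cl (H0) → no.
That gives 4 matching atoms.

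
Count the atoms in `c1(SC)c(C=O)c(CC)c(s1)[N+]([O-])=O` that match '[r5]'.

5

Check the 14 heavy atoms by environment: 1× s (aromatic, in 5-ring) → match; 4× c (aromatic, in 5-ring) → match; 1× N (charge +1, acyclic) → no; 1× O (charge -1, acyclic) → no; 2× O (acyclic) → no; 1× S (acyclic) → no; 4× C (acyclic) → no.
Summing the matching environments: 1 + 4 = 5 matching atoms.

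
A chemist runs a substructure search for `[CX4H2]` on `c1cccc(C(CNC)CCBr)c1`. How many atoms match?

3

The query [CX4H2] means: sp3 carbon (X4) with exactly two hydrogens.
Check the 13 heavy atoms by environment: 3× C (H2, X4) → match; 1× C (H1, X4) → no; 1× Br (H0, X1) → no; 1× c (aromatic, H0, X3) → no; 5× c (aromatic, H1, X3) → no; 1× N (H1, X3) → no; 1× C (H3, X4) → no.
That gives 3 matching atoms.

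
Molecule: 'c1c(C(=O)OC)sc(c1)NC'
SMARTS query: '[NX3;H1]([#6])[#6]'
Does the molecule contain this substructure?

Yes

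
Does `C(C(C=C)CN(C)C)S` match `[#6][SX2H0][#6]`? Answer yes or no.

No

The pattern [#6][SX2H0][#6] describes an aliphatic sulfur bridging two carbons with no H on the sulfur — a thioether.
The closest candidate here is a thiol (-SH), but the sulfur has H1, not H0 bridging two carbons. No other fragment satisfies the full query, so there is no match.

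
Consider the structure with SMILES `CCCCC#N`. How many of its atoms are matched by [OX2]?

0

The query [OX2] means: aliphatic oxygen with two total connections — ether, hydroxyl, or ester single-bond O.
Check the 6 heavy atoms by environment: 4× C (X4) → no; 1× C (X2) → no; 1× N (X1) → no.
No environment satisfies the query, so 0 matching atoms.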